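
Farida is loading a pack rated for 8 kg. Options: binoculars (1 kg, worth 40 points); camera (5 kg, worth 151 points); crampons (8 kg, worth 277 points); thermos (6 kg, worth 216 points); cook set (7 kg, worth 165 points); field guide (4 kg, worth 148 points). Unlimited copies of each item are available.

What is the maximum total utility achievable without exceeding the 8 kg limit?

320

Ranking by ratio (utility/kg): binoculars 40.00, field guide 37.00, thermos 36.00.
8×binoculars uses 8 of the 8 kg and totals 320.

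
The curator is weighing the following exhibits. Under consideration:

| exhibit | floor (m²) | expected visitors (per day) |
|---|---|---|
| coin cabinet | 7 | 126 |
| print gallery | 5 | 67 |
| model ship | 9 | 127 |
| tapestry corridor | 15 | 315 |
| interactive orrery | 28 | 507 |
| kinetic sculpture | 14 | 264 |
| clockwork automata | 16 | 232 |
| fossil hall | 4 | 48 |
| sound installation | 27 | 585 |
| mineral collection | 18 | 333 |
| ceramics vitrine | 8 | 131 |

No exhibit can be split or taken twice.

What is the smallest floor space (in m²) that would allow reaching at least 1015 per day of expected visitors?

Look for the lowest-floor combination reaching 1015.
coin cabinet + tapestry corridor + sound installation: 1026 expected visitors at 49 m².
Any bundle with less than 49 m² falls short of 1015.

49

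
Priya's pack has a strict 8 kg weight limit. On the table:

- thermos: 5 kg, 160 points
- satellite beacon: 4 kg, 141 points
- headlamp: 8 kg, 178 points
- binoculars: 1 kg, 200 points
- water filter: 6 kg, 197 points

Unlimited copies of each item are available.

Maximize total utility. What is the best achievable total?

1600

By utility per kg: binoculars 200.00, satellite beacon 35.25, water filter 32.83, thermos 32.00 lead.
8×binoculars uses 8 of the 8 kg and totals 1600.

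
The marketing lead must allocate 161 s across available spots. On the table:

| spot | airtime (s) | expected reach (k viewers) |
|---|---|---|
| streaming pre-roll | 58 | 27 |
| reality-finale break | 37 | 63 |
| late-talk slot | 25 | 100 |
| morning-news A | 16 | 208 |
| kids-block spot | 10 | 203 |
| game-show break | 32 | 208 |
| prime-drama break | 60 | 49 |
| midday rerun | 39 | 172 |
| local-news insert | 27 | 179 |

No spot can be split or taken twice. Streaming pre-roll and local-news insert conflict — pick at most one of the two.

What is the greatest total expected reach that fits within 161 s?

1070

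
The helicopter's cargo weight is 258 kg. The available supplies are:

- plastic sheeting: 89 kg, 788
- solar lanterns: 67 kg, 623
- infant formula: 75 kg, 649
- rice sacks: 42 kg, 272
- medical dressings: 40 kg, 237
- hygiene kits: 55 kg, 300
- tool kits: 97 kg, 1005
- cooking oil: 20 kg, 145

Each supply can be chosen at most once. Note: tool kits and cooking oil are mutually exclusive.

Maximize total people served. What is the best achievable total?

Best packing: plastic sheeting + solar lanterns + tool kits — 253 kg, 2416 total.
Every other selection either busts 258 kg or breaks a pairing rule or fails to beat 2416.

2416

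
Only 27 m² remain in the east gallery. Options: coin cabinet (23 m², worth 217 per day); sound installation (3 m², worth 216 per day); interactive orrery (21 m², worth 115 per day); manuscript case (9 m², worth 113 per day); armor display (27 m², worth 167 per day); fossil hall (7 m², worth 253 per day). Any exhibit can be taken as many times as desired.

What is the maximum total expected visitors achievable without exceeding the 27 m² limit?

1944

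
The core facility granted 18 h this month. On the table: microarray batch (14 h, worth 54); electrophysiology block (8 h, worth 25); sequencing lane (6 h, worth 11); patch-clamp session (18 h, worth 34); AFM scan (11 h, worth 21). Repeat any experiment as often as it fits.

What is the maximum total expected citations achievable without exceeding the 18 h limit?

54

Density check — microarray batch 3.86, electrophysiology block 3.12, AFM scan 1.91 are the best per h.
Taking microarray batch: 14 h used, 54 in expected citations.
The spare 4 h is too small for any remaining experiment, and no exchange beats 54.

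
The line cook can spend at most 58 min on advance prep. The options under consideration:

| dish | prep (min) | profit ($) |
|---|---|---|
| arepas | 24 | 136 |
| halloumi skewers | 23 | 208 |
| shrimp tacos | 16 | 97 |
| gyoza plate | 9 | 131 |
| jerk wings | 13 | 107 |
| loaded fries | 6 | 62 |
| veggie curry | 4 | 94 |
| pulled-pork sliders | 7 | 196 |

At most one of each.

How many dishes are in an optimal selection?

Best achievable profit is 736.
For example halloumi skewers + gyoza plate + jerk wings + veggie curry + pulled-pork sliders achieves it, using 56 min.
All optima have 5 dishes.

5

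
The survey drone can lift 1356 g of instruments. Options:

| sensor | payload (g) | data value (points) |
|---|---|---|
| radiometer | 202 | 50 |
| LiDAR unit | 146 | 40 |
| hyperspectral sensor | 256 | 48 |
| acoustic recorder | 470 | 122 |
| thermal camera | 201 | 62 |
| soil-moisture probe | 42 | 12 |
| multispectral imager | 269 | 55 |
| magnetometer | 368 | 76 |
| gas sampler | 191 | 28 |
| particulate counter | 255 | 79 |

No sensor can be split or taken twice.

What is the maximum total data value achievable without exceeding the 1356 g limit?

Taking radiometer + LiDAR unit + acoustic recorder + thermal camera + soil-moisture probe + particulate counter: 1316 g used, 365 in data value.
Next best is LiDAR unit + acoustic recorder + thermal camera + multispectral imager + particulate counter at 358 (1341 g) — short by 7.

365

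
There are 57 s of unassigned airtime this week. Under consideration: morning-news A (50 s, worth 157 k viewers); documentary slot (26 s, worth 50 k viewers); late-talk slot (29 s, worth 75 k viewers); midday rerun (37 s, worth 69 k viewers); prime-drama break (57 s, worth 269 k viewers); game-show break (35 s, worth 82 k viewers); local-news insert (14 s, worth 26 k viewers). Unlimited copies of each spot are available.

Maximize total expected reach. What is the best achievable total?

269

Ranking by ratio (expected reach/s): prime-drama break 4.72, morning-news A 3.14, late-talk slot 2.59.
Taking prime-drama break: 57 s used, 269 in expected reach.
Nothing else within 57 s beats 269.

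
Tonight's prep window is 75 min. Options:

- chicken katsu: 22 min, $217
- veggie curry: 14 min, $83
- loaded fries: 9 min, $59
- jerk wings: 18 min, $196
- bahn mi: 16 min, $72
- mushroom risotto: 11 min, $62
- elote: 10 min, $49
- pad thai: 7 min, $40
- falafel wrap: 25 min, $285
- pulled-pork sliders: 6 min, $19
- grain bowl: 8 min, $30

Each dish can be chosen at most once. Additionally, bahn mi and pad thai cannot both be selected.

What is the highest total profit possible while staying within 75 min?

By profit per min: falafel wrap 11.40, jerk wings 10.89, chicken katsu 9.86 lead.
Taking chicken katsu + loaded fries + jerk wings + falafel wrap: 74 min used, 757 in profit.
The spare 1 min is too small for any remaining dish, and no feasible exchange beats 757.

757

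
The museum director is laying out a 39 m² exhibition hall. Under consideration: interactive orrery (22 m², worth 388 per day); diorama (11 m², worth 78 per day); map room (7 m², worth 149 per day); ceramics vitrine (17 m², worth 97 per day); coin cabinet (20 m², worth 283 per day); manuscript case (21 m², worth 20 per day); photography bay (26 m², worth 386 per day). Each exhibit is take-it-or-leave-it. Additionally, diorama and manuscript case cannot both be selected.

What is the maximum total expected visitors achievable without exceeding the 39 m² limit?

537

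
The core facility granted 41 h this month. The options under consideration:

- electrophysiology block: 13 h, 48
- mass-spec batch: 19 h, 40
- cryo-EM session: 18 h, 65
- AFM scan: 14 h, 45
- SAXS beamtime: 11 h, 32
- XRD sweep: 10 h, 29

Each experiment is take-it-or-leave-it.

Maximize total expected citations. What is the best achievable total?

142

The ratio ordering already packs tightly: electrophysiology block + cryo-EM session + XRD sweep, 41 h, 142.
The closest alternative, cryo-EM session + SAXS beamtime + XRD sweep, reaches only 126.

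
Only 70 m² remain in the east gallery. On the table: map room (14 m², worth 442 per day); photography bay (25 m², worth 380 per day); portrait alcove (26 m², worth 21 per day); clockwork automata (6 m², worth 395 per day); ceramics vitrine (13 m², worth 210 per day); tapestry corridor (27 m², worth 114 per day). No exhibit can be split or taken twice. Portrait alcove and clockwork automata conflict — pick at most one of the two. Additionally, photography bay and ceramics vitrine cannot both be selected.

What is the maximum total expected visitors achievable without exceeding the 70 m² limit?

1217

Best packing: map room + photography bay + clockwork automata — 45 m², 1217 total.
Next best is map room + clockwork automata + ceramics vitrine + tapestry corridor at 1161 (60 m²) — short by 56.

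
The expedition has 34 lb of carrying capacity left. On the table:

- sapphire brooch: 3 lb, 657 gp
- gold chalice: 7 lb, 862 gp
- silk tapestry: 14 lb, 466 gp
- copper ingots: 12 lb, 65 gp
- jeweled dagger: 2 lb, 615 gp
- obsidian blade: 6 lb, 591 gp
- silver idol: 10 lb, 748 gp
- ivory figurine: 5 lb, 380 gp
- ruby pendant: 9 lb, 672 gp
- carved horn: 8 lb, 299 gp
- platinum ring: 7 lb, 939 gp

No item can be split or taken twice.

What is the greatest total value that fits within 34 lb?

The ratio heuristic lands on sapphire brooch + gold chalice + jeweled dagger + obsidian blade + ivory figurine + platinum ring (4044) but leaves 4 lb idle.
Dropping ivory figurine frees 5 lb; slotting in ruby pendant (9 lb) lifts the total to 4336 at 34 lb.
Next best is sapphire brooch + gold chalice + jeweled dagger + silver idol + ivory figurine + platinum ring at 4201 (34 lb) — short by 135.

4336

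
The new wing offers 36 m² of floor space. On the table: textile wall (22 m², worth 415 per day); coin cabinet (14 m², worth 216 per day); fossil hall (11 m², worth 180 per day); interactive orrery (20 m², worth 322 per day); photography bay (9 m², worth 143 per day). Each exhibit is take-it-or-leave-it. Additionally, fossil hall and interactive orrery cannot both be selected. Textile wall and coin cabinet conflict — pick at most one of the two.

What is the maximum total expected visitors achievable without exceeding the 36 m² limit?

595

Best packing: textile wall + fossil hall — 33 m², 595 total.
The spare 3 m² is too small for any remaining exhibit, and no feasible exchange beats 595.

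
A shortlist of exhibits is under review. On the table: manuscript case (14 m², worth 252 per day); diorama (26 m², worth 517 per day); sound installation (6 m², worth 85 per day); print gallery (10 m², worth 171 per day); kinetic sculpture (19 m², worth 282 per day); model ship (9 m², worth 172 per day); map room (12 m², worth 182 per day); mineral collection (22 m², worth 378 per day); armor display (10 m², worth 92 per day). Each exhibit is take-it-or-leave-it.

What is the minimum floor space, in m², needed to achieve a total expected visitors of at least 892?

Need the lightest bundle worth ≥ 892.
Taking diorama + mineral collection gives 895 (≥ 892) for 48 m².
Below 48 m² the best achievable stays under 892.

48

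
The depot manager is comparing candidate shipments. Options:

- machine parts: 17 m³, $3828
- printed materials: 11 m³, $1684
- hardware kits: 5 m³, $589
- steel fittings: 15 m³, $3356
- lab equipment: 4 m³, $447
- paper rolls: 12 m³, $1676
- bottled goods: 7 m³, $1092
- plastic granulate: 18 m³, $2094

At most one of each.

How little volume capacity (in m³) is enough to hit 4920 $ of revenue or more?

Look for the lowest-volume combination reaching 4920.
machine parts + bottled goods: 4920 revenue at 24 m³.
No combination under 24 m³ hits 4920.

24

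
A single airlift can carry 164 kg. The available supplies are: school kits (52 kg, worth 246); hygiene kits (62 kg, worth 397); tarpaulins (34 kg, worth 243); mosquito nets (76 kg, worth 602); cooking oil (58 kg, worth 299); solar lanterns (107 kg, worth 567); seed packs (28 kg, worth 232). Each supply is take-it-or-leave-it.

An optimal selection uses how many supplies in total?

Optimal total is 1133.
For example mosquito nets + cooking oil + seed packs achieves it, using 162 kg.
All optima have 3 supplies.

3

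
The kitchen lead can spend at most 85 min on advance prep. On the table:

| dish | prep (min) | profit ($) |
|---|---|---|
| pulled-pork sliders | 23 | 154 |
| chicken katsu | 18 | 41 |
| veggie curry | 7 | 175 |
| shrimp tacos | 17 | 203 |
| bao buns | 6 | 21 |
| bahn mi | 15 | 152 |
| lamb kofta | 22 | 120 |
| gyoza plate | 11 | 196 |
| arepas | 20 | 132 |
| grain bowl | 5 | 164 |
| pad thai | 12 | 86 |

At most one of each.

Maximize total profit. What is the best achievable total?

1065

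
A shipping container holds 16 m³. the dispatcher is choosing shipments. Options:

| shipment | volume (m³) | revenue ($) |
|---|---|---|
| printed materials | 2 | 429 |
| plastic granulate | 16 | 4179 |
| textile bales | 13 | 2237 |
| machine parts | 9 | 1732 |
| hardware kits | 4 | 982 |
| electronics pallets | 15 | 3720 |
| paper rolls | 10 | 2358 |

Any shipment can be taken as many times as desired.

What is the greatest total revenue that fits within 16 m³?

Taking plastic granulate: 16 m³ used, 4179 in revenue.
Nothing else within 16 m³ beats 4179.

4179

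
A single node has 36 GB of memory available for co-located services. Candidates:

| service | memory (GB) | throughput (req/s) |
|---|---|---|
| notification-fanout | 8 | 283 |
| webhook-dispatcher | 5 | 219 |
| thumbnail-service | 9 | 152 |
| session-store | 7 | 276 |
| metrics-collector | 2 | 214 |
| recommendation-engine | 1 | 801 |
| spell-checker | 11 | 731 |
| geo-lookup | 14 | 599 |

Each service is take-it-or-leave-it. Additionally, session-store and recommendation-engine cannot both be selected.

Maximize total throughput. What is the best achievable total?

2628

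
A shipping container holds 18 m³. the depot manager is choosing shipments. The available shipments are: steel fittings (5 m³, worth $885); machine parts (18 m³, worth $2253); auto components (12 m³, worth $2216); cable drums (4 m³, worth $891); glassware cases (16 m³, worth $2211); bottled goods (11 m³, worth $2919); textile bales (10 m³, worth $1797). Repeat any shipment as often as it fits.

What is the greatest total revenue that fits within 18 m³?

3810

Density check — bottled goods 265.36, cable drums 222.75, auto components 184.67 are the best per m³.
Cable drums + bottled goods uses 15 of the 18 m³ and totals 3810.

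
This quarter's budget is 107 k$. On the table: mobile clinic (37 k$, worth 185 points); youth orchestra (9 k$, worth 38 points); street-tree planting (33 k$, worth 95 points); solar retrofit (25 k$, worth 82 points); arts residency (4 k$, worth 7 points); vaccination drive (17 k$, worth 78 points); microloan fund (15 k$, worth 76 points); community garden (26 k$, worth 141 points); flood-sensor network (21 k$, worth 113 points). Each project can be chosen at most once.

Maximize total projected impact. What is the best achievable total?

Taking the top-ratio projects first gives mobile clinic + arts residency + microloan fund + community garden + flood-sensor network for 522 (103 k$).
Replace microloan fund with vaccination drive: the trade gains 2 net, giving 524 at 105 k$.
The closest alternative, mobile clinic + arts residency + microloan fund + community garden + flood-sensor network, reaches only 522.

524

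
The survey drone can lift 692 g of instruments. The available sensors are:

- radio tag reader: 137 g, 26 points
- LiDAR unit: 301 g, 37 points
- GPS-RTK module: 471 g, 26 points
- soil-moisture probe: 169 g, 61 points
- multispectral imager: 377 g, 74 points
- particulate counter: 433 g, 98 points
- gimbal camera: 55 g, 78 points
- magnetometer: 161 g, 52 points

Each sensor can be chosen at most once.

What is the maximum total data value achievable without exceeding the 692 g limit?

237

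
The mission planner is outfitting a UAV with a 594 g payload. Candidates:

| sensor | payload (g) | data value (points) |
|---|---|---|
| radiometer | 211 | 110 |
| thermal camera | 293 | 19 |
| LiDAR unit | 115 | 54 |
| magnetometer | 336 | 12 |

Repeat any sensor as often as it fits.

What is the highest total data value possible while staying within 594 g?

Ranking by ratio (data value/g): radiometer 0.52, LiDAR unit 0.47, thermal camera 0.06, magnetometer 0.04.
2×radiometer + LiDAR unit uses 537 of the 594 g and totals 274.

274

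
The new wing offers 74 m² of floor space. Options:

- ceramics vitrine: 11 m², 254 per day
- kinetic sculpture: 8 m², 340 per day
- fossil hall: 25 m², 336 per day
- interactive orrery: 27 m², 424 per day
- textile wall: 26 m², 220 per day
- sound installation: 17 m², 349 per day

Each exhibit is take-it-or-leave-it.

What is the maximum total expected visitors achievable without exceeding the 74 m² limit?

1367

Best packing: ceramics vitrine + kinetic sculpture + interactive orrery + sound installation — 63 m², 1367 total.
No other feasible combination exceeds 1367.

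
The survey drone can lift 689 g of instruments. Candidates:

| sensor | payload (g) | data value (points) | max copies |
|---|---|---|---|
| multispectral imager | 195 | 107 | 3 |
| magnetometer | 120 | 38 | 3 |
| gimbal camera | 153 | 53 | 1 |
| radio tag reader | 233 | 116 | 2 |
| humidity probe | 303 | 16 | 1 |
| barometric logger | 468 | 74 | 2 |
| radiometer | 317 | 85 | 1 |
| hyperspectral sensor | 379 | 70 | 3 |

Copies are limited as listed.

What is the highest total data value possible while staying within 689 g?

Taking the top-ratio sensors first gives 3×multispectral imager for 321 (585 g).
Replace 2×multispectral imager with 2×radio tag reader: the trade gains 18 net, giving 339 at 661 g.
That's the maximum — no swap from here does better than 339.

339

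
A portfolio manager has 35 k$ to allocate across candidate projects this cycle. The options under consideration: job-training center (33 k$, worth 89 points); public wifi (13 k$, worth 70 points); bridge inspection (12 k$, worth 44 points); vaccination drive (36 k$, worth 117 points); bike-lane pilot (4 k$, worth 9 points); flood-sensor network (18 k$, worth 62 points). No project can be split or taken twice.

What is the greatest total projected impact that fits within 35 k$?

Density check — public wifi 5.38, bridge inspection 3.67, flood-sensor network 3.44, vaccination drive 3.25 are the best per k$.
Greedy by ratio would take public wifi + bridge inspection + bike-lane pilot: 29 k$ used, total 123.
The 12 k$ tied up in bridge inspection is better spent on flood-sensor network — total rises to 141 (35 k$).
The closest alternative, public wifi + flood-sensor network, reaches only 132.

141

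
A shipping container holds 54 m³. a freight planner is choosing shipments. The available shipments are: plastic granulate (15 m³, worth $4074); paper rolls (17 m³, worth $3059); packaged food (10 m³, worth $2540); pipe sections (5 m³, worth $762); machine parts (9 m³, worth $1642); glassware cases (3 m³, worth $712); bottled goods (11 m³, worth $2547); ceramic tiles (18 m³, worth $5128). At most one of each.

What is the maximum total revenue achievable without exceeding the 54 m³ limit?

By revenue per m³: ceramic tiles 284.89, plastic granulate 271.60, packaged food 254.00, glassware cases 237.33 lead.
The ratio heuristic lands on plastic granulate + packaged food + pipe sections + glassware cases + ceramic tiles (13216) but leaves 3 m³ idle.
Dropping pipe sections and glassware cases frees 8 m³; slotting in bottled goods (11 m³) lifts the total to 14289 at 54 m³.
No other feasible combination exceeds 14289.

14289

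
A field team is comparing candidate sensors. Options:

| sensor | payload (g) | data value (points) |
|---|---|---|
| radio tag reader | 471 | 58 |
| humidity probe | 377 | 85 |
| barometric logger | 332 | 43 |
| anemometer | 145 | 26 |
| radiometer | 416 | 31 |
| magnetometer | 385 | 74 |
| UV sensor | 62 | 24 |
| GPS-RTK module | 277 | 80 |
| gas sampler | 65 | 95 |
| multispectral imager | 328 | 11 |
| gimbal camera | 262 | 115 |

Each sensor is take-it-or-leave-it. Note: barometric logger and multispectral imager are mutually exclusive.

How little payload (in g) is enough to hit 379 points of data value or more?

Minimise g subject to total data value ≥ 379.
Taking humidity probe + UV sensor + GPS-RTK module + gas sampler + gimbal camera gives 399 (≥ 379) for 1043 g.
Any bundle with less than 1043 g falls short of 379.

1043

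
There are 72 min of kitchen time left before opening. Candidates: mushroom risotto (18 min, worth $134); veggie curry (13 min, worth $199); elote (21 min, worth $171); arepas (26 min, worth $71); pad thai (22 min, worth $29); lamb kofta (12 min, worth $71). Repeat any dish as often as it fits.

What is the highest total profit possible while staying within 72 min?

995

Best packing: 5×veggie curry — 65 min, 995 total.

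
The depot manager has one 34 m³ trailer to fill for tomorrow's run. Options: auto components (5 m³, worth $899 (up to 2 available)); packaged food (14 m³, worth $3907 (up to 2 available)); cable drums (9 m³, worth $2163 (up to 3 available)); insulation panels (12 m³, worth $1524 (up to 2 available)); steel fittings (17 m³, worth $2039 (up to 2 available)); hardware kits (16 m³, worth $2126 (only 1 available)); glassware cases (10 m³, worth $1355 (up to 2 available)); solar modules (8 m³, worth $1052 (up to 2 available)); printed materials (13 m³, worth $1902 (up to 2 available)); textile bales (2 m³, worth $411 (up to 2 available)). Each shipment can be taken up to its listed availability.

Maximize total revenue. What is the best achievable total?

8713

Greedy by ratio would take 2×packaged food + 2×textile bales: 32 m³ used, total 8636.
Dropping 2×textile bales frees 4 m³; slotting in auto components (5 m³) lifts the total to 8713 at 33 m³.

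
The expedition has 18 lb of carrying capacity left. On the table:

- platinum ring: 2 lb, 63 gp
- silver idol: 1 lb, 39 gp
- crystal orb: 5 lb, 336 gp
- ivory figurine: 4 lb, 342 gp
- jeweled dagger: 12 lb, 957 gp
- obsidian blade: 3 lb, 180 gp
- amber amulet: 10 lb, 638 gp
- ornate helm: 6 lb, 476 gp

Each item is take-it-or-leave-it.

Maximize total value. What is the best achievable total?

1433

The ratio heuristic lands on silver idol + ivory figurine + jeweled dagger (1338) but leaves 1 lb idle.
Replace silver idol and ivory figurine with ornate helm: the trade gains 95 net, giving 1433 at 18 lb.
Next best is platinum ring + ivory figurine + jeweled dagger at 1362 (18 lb) — short by 71.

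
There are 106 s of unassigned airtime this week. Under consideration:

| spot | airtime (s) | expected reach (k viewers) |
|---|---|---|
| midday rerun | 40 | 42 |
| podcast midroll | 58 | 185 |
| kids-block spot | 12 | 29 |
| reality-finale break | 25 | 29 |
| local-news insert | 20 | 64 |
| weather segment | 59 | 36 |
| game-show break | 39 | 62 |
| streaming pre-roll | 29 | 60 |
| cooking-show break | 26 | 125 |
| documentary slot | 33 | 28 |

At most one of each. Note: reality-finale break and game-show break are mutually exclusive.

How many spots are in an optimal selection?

Optimal total is 374.
One optimal bundle: podcast midroll + local-news insert + cooking-show break (104 s).
All optima have 3 spots.

3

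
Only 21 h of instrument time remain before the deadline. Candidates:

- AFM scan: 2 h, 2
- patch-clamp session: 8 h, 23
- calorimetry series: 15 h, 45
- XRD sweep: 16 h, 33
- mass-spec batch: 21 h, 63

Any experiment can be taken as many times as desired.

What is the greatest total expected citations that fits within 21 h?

63

A density-first pass picks 3×AFM scan + calorimetry series — 51 at 21 h.
Dropping 3×AFM scan and calorimetry series frees 21 h; slotting in mass-spec batch (21 h) lifts the total to 63 at 21 h.
That's the maximum — no swap from here does better than 63.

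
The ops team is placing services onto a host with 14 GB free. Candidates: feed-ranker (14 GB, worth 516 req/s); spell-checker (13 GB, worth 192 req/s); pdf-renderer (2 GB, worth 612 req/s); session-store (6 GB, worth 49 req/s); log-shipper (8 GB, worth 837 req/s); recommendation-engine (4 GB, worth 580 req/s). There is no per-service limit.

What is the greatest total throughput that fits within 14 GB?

4284

By throughput per GB: pdf-renderer 306.00, recommendation-engine 145.00, log-shipper 104.62 lead.
The ratio ordering already packs tightly: 7×pdf-renderer, 14 GB, 4284.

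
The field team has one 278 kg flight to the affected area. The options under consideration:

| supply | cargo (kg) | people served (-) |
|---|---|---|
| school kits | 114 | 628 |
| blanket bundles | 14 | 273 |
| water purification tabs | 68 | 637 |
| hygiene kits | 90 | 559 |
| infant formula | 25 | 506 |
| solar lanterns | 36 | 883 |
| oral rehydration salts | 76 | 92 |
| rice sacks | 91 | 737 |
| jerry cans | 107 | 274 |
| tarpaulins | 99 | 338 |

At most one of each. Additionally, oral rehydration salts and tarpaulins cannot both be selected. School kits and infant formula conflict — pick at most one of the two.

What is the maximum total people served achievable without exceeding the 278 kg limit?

Blanket bundles + water purification tabs + infant formula + solar lanterns + rice sacks uses 234 of the 278 kg and totals 3036.
An exhaustive check of the 1024 subsets confirms 3036.

3036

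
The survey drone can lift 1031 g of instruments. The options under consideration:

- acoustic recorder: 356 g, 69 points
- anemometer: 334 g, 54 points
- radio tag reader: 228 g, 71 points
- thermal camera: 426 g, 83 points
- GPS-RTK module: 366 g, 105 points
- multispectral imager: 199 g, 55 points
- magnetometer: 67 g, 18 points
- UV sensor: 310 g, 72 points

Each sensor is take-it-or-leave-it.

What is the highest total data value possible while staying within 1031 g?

By data value per g: radio tag reader 0.31, GPS-RTK module 0.29, multispectral imager 0.28 lead.
Greedy by ratio would take radio tag reader + GPS-RTK module + multispectral imager + magnetometer: 860 g used, total 249.
Dropping multispectral imager frees 199 g; slotting in UV sensor (310 g) lifts the total to 266 at 971 g.
Every other selection either busts 1031 g or fails to beat 266.

266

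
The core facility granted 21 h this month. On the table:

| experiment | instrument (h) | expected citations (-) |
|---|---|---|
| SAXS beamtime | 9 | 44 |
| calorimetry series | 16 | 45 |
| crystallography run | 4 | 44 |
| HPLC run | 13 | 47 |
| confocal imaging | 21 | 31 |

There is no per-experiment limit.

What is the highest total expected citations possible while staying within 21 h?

By expected citations per h: crystallography run 11.00, SAXS beamtime 4.89, HPLC run 3.62 lead.
5×crystallography run uses 20 of the 21 h and totals 220.
That's the maximum — no swap from here does better than 220.

220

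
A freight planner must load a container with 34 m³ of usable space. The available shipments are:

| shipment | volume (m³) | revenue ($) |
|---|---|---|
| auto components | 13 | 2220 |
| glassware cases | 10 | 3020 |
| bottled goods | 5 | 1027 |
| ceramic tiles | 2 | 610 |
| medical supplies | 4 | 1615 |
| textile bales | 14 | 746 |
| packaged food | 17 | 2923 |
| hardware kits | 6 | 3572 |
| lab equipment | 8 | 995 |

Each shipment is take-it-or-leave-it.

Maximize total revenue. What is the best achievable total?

A density-first pass picks glassware cases + bottled goods + ceramic tiles + medical supplies + hardware kits — 9844 at 27 m³.
Replace bottled goods and ceramic tiles with auto components: the trade gains 583 net, giving 10427 at 33 m³.
Next best is glassware cases + bottled goods + medical supplies + hardware kits + lab equipment at 10229 (33 m³) — short by 198.

10427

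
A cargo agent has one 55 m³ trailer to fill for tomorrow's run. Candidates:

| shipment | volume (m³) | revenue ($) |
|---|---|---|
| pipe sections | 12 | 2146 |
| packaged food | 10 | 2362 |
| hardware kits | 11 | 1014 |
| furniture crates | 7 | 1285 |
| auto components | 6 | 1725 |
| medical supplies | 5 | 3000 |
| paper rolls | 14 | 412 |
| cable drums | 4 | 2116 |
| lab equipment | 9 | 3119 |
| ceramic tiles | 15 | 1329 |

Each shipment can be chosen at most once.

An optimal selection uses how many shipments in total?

7

Optimal total is 15753.
For example pipe sections + packaged food + furniture crates + auto components + medical supplies + cable drums + lab equipment achieves it, using 53 m³.
Any selection reaching 15753 contains exactly 7 shipments.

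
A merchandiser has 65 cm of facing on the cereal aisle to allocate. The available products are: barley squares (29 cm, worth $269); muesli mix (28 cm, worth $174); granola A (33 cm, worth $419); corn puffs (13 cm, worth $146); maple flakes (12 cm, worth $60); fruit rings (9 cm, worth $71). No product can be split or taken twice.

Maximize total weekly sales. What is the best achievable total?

Taking the top-ratio products first gives granola A + corn puffs + fruit rings for 636 (55 cm).
Replace corn puffs and fruit rings with barley squares: the trade gains 52 net, giving 688 at 62 cm.

688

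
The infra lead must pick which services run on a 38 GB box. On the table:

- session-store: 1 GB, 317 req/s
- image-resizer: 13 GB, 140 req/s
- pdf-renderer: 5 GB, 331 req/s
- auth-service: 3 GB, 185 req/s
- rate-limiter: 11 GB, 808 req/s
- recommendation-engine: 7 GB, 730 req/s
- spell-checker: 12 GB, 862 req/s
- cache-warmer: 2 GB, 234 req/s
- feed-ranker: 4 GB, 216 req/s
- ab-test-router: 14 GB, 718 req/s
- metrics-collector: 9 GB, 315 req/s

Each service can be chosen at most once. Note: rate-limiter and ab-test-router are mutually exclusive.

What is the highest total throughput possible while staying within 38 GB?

Density check — session-store 317.00, cache-warmer 117.00, recommendation-engine 104.29, rate-limiter 73.45 are the best per GB.
Taking session-store + pdf-renderer + rate-limiter + recommendation-engine + spell-checker + cache-warmer: 38 GB used, 3282 in throughput.

3282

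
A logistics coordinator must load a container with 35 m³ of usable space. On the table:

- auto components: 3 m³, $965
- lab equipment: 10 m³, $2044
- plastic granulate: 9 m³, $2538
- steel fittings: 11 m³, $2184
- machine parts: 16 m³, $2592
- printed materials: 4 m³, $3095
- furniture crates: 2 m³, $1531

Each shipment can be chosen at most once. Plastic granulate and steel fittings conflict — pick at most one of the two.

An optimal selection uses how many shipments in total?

Optimal total is 10721.
auto components + plastic granulate + machine parts + printed materials + furniture crates hits 10721 at 34 m³.
Every optimal selection uses 5 shipments.

5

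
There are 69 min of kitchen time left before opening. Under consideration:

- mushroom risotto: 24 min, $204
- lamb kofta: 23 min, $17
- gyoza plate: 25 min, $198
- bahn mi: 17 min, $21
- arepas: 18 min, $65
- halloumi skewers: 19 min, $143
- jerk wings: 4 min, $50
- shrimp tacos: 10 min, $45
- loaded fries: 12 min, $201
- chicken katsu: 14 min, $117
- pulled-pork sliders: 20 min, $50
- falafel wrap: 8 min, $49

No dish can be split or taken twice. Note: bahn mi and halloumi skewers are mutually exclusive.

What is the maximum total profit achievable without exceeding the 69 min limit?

665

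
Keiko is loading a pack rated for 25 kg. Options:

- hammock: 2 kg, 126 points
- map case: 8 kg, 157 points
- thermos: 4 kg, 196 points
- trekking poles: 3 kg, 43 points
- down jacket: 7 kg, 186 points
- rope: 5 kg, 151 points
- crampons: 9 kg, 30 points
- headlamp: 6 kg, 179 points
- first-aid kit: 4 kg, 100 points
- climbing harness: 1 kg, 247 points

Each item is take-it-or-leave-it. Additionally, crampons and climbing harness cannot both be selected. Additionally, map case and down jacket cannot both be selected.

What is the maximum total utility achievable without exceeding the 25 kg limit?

1085

Hammock + thermos + down jacket + rope + headlamp + climbing harness uses 25 of the 25 kg and totals 1085.
Next best is hammock + thermos + trekking poles + rope + headlamp + first-aid kit + climbing harness at 1042 (25 kg) — short by 43.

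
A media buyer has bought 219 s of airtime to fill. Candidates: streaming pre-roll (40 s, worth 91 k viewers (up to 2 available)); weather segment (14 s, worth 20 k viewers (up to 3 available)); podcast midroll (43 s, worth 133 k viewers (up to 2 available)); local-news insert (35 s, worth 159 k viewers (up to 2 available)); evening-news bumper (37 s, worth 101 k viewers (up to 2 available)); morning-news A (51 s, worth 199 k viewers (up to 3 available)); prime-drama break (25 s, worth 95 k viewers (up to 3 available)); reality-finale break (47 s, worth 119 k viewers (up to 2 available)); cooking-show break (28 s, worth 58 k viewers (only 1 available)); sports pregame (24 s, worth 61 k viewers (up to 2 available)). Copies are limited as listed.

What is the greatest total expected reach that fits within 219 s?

851

Ranking by ratio (expected reach/s): local-news insert 4.54, morning-news A 3.90, prime-drama break 3.80, podcast midroll 3.09.
A density-first pass picks weather segment + 2×local-news insert + 2×morning-news A + prime-drama break — 831 at 211 s.
Replace weather segment and local-news insert with morning-news A: the trade gains 20 net, giving 851 at 213 s.
Nothing else within 219 s beats 851.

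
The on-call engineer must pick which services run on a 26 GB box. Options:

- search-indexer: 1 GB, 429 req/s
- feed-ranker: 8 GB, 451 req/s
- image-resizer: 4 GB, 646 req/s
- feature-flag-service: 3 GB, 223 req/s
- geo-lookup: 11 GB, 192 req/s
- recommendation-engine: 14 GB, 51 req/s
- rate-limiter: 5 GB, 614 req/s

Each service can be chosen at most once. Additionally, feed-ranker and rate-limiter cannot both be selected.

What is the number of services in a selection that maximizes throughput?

5

Best achievable throughput is 2104.
For example search-indexer + image-resizer + feature-flag-service + geo-lookup + rate-limiter achieves it, using 24 GB.
All optima have 5 services.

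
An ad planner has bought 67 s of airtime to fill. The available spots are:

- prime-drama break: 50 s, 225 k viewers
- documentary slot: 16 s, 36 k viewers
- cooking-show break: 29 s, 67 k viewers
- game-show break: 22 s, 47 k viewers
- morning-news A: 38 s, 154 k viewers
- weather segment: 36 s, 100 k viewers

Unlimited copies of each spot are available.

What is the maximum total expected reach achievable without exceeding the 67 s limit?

Taking prime-drama break + documentary slot: 66 s used, 261 in expected reach.
Nothing else within 67 s beats 261.

261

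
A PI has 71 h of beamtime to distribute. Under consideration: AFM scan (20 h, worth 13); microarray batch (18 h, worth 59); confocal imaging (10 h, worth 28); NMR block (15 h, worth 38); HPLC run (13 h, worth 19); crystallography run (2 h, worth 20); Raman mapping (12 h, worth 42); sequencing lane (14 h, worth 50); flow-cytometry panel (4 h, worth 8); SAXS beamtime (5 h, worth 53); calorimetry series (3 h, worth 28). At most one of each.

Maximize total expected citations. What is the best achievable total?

290

A density-first pass picks microarray batch + confocal imaging + crystallography run + Raman mapping + sequencing lane + flow-cytometry panel + SAXS beamtime + calorimetry series — 288 at 68 h.
Replace confocal imaging and flow-cytometry panel with NMR block: the trade gains 2 net, giving 290 at 69 h.
The closest alternative, microarray batch + confocal imaging + crystallography run + Raman mapping + sequencing lane + flow-cytometry panel + SAXS beamtime + calorimetry series, reaches only 288.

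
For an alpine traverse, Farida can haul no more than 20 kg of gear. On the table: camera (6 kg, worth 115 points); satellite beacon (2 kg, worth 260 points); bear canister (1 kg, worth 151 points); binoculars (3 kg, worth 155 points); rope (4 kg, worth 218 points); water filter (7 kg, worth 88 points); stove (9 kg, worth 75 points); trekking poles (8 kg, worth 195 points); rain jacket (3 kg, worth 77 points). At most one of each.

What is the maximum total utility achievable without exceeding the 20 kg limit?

979

By utility per kg: bear canister 151.00, satellite beacon 130.00, rope 54.50 lead.
The ratio heuristic lands on camera + satellite beacon + bear canister + binoculars + rope + rain jacket (976) but leaves 1 kg idle.
Replace camera and rain jacket with trekking poles: the trade gains 3 net, giving 979 at 18 kg.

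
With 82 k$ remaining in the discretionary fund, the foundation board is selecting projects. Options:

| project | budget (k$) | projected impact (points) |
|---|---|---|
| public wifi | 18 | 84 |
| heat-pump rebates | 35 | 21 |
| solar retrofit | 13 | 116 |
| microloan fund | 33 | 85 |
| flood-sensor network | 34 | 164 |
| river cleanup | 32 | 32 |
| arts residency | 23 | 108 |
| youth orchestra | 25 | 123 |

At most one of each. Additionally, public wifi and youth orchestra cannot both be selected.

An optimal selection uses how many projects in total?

3

Best achievable projected impact is 403.
solar retrofit + flood-sensor network + youth orchestra hits 403 at 72 k$.
Every optimal selection uses 3 projects.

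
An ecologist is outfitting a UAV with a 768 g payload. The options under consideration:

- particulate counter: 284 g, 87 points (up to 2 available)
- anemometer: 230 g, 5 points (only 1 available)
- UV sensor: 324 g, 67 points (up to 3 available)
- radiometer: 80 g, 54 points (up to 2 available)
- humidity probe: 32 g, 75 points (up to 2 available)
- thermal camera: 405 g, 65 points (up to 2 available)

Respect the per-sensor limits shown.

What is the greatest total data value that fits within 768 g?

378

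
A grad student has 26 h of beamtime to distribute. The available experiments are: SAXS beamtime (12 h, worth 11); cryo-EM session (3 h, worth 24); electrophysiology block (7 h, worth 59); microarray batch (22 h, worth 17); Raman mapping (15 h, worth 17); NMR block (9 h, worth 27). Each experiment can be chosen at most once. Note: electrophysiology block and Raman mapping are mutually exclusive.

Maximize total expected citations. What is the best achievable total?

The ratio ordering already packs tightly: cryo-EM session + electrophysiology block + NMR block, 19 h, 110.
No other feasible combination exceeds 110.

110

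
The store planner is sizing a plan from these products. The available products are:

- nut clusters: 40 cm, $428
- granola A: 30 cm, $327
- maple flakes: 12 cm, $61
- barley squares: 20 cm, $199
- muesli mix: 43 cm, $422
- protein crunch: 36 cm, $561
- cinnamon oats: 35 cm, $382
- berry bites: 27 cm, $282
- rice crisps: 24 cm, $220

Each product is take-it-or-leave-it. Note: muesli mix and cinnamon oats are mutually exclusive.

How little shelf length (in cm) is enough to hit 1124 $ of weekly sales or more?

91

Look for the lowest-shelf combination reaching 1124.
Taking barley squares + protein crunch + cinnamon oats gives 1142 (≥ 1124) for 91 cm.
No combination under 91 cm hits 1124.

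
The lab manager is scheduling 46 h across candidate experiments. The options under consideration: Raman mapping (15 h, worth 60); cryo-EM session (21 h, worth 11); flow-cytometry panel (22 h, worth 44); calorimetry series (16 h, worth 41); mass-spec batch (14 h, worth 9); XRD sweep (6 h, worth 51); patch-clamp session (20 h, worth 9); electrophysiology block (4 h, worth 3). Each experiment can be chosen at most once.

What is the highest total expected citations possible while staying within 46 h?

Raman mapping + flow-cytometry panel + XRD sweep uses 43 of the 46 h and totals 155.
That's the maximum — no swap from here does better than 155.

155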